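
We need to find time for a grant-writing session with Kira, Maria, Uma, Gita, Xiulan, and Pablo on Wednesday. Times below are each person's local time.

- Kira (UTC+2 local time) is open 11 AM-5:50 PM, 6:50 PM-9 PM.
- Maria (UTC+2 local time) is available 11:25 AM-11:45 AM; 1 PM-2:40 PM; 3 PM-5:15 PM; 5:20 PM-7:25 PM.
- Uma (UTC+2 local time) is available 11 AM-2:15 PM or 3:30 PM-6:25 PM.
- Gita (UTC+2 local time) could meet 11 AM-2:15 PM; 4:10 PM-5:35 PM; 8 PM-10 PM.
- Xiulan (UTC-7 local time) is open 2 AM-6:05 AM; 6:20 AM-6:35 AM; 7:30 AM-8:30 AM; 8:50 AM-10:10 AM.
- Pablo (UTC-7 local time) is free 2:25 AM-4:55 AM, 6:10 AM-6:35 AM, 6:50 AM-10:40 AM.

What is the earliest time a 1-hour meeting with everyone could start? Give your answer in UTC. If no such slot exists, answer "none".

Kira in UTC: 09:00-15:50, 16:50-19:00 (subtract 2h to convert from UTC+2).
Maria in UTC: 09:25-09:45, 11:00-12:40, 13:00-15:15, 15:20-17:25 (subtract 2h to convert from UTC+2).
Uma in UTC: 09:00-12:15, 13:30-16:25 (subtract 2h to convert from UTC+2).
Gita in UTC: 09:00-12:15, 14:10-15:35, 18:00-20:00 (subtract 2h to convert from UTC+2).
Xiulan in UTC: 09:00-13:05, 13:20-13:35, 14:30-15:30, 15:50-17:10 (add 7h to convert from UTC-7).
Pablo in UTC: 09:25-11:55, 13:10-13:35, 13:50-17:40 (add 7h to convert from UTC-7).
Kira ∩ Maria: 09:25-09:45, 11:00-12:40, 13:00-15:15, 15:20-15:50, 16:50-17:25.
Kira ∩ Maria ∩ Uma: 09:25-09:45, 11:00-12:15, 13:30-15:15, 15:20-15:50.
Kira ∩ Maria ∩ Uma ∩ Gita: 09:25-09:45, 11:00-12:15, 14:10-15:15, 15:20-15:35.
Kira ∩ Maria ∩ Uma ∩ Gita ∩ Xiulan: 09:25-09:45, 11:00-12:15, 14:30-15:15, 15:20-15:30.
Kira ∩ Maria ∩ Uma ∩ Gita ∩ Xiulan ∩ Pablo: 09:25-09:45, 11:00-11:55, 14:30-15:15, 15:20-15:30.
So the common availability across everyone is 09:25-09:45, 11:00-11:55, 14:30-15:15, 15:20-15:30.
No common window is at least 60 minutes long.

none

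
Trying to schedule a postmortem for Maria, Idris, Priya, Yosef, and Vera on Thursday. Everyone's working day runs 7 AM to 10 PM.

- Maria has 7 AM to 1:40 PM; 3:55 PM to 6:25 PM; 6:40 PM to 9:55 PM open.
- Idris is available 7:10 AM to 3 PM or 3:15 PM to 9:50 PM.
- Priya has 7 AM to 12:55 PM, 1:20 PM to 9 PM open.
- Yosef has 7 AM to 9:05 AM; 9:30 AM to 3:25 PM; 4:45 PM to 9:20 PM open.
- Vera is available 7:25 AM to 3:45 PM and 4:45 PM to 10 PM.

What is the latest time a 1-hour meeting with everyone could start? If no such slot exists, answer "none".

Maria ∩ Idris: 07:10-13:40, 15:55-18:25, 18:40-21:50.
Maria ∩ Idris ∩ Priya: 07:10-12:55, 13:20-13:40, 15:55-18:25, 18:40-21:00.
Maria ∩ Idris ∩ Priya ∩ Yosef: 07:10-09:05, 09:30-12:55, 13:20-13:40, 16:45-18:25, 18:40-21:00.
Maria ∩ Idris ∩ Priya ∩ Yosef ∩ Vera: 07:25-09:05, 09:30-12:55, 13:20-13:40, 16:45-18:25, 18:40-21:00.
The last common window of at least 60 minutes is 18:40-21:00; a 60-minute meeting can start as late as 20:00 and still end by 21:00.

20:00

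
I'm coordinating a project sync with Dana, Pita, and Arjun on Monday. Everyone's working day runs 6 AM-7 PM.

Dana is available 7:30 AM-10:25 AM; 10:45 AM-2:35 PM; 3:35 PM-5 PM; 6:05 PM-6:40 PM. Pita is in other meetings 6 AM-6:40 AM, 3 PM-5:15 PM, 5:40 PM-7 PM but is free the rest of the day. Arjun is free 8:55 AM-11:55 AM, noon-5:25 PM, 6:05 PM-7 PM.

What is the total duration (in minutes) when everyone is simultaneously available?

315

Dana free: 07:30-10:25, 10:45-14:35, 15:35-17:00, 18:05-18:40.
Pita free: 06:40-15:00, 17:15-17:40 (invert busy blocks within the working day).
Arjun free: 08:55-11:55, 12:00-17:25, 18:05-19:00.
Dana ∩ Pita: 07:30-10:25, 10:45-14:35.
Dana ∩ Pita ∩ Arjun: 08:55-10:25, 10:45-11:55, 12:00-14:35.
Summing the common windows: 90 + 70 + 155 = 315 minutes.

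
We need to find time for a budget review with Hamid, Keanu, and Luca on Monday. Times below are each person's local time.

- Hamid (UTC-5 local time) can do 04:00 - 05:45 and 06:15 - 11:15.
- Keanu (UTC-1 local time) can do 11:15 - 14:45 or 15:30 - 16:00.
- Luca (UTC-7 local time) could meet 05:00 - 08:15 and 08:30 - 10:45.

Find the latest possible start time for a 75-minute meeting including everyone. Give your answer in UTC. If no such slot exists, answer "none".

14:00

Hamid in UTC: 09:00-10:45, 11:15-16:15 (add 5h to convert from UTC-5).
Keanu in UTC: 12:15-15:45, 16:30-17:00 (add 1h to convert from UTC-1).
Luca in UTC: 12:00-15:15, 15:30-17:45 (add 7h to convert from UTC-7).
Hamid ∩ Keanu: 12:15-15:45.
Hamid ∩ Keanu ∩ Luca: 12:15-15:15, 15:30-15:45.
So the common availability across everyone is 12:15-15:15, 15:30-15:45.
The last common window of at least 75 minutes is 12:15-15:15; a 75-minute meeting can start as late as 14:00 and still end by 15:15.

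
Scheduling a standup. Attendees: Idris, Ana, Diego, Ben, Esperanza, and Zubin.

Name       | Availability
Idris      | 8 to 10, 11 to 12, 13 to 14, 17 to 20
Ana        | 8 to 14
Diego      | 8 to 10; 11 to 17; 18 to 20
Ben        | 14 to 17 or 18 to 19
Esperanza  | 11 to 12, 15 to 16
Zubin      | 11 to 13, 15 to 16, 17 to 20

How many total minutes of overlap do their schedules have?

0

Idris ∩ Ana: 08:00-10:00, 11:00-12:00, 13:00-14:00.
Idris ∩ Ana ∩ Diego: 08:00-10:00, 11:00-12:00, 13:00-14:00.
Idris ∩ Ana ∩ Diego ∩ Ben: ∅.
Idris ∩ Ana ∩ Diego ∩ Ben ∩ Esperanza: ∅.
Idris ∩ Ana ∩ Diego ∩ Ben ∩ Esperanza ∩ Zubin: ∅.
There is no time when everyone is free.
There is no common window, so the total is 0 minutes.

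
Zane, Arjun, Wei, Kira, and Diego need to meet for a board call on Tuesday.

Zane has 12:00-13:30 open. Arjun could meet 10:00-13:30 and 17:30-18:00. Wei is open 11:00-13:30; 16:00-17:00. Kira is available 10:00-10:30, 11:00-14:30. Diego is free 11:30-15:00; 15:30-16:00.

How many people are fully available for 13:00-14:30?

Kira and Diego can make the full 13:00-14:30 slot — that's 2.

2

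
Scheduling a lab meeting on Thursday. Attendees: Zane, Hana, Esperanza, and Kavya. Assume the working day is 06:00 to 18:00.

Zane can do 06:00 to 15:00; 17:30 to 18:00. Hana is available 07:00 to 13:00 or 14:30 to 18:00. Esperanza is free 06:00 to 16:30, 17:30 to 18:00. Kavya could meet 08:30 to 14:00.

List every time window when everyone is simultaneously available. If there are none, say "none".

08:30-13:00

Zane ∩ Hana: 07:00-13:00, 14:30-15:00, 17:30-18:00.
Zane ∩ Hana ∩ Esperanza: 07:00-13:00, 14:30-15:00, 17:30-18:00.
Zane ∩ Hana ∩ Esperanza ∩ Kavya: 08:30-13:00.
So the common availability across everyone is 08:30-13:00.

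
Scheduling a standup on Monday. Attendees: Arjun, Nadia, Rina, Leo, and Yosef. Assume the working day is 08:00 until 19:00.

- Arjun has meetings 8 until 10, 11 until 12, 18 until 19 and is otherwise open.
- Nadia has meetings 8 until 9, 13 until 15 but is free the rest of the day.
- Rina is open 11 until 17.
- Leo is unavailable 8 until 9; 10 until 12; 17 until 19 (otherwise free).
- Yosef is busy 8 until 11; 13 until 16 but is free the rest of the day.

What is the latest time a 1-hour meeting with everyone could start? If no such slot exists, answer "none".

Arjun free: 10:00-11:00, 12:00-18:00 (invert busy blocks within the working day).
Nadia free: 09:00-13:00, 15:00-19:00 (invert busy blocks within the working day).
Rina free: 11:00-17:00.
Leo free: 09:00-10:00, 12:00-17:00 (invert busy blocks within the working day).
Yosef free: 11:00-13:00, 16:00-19:00 (invert busy blocks within the working day).
Arjun ∩ Nadia: 10:00-11:00, 12:00-13:00, 15:00-18:00.
Arjun ∩ Nadia ∩ Rina: 12:00-13:00, 15:00-17:00.
Arjun ∩ Nadia ∩ Rina ∩ Leo: 12:00-13:00, 15:00-17:00.
Arjun ∩ Nadia ∩ Rina ∩ Leo ∩ Yosef: 12:00-13:00, 16:00-17:00.
Those are the intersection windows.
The last common window of at least 60 minutes is 16:00-17:00; a 60-minute meeting can start as late as 16:00 and still end by 17:00.

16:00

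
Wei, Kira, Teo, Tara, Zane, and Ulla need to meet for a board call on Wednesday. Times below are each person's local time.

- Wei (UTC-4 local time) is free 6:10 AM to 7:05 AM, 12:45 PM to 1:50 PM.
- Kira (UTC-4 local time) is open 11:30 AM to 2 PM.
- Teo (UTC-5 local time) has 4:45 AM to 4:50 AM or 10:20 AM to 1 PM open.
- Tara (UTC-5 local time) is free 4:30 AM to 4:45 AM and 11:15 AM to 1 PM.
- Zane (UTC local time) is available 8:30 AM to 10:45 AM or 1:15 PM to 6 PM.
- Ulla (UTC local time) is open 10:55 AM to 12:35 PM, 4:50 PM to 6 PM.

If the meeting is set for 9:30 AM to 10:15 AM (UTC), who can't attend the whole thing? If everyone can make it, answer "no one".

Kira, Tara, Teo, Ulla, Wei

Wei in UTC: 10:10-11:05, 16:45-17:50 (add 4h to convert from UTC-4).
Kira in UTC: 15:30-18:00 (add 4h to convert from UTC-4).
Teo in UTC: 09:45-09:50, 15:20-18:00 (add 5h to convert from UTC-5).
Tara in UTC: 09:30-09:45, 16:15-18:00 (add 5h to convert from UTC-5).
Zane in UTC: 08:30-10:45, 13:15-18:00.
Ulla in UTC: 10:55-12:35, 16:50-18:00.
Wei: not fully free for 09:30-10:15. Kira: not fully free for 09:30-10:15. Teo: not fully free for 09:30-10:15. Tara: not fully free for 09:30-10:15. Zane: free for 09:30-10:15. Ulla: not fully free for 09:30-10:15.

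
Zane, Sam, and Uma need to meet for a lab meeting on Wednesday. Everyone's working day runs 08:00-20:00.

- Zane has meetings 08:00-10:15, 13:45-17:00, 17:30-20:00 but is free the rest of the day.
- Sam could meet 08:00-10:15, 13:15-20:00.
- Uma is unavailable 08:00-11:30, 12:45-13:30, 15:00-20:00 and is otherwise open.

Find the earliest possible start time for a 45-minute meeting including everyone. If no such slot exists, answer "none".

none

Zane free: 10:15-13:45, 17:00-17:30 (invert busy blocks within the working day).
Sam free: 08:00-10:15, 13:15-20:00.
Uma free: 11:30-12:45, 13:30-15:00 (invert busy blocks within the working day).
Zane ∩ Sam: 13:15-13:45, 17:00-17:30.
Zane ∩ Sam ∩ Uma: 13:30-13:45.
Those are the intersection windows.
No common window is at least 45 minutes long.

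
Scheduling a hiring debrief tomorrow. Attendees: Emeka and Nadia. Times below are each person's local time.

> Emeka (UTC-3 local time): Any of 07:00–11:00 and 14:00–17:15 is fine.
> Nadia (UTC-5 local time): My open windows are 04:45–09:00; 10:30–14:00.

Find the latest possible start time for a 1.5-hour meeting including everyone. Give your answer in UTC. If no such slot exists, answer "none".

Emeka in UTC: 10:00-14:00, 17:00-20:15 (add 3h to convert from UTC-3).
Nadia in UTC: 09:45-14:00, 15:30-19:00 (add 5h to convert from UTC-5).
Emeka ∩ Nadia: 10:00-14:00, 17:00-19:00.
So the common availability across everyone is 10:00-14:00, 17:00-19:00.
The last common window of at least 90 minutes is 17:00-19:00; a 90-minute meeting can start as late as 17:30 and still end by 19:00.

17:30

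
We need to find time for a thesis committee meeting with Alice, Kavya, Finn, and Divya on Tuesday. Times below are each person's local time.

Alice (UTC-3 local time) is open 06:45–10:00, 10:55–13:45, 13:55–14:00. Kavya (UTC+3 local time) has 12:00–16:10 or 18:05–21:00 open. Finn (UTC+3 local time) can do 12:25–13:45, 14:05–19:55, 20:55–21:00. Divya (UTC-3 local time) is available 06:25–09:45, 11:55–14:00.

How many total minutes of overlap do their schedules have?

260

Alice in UTC: 09:45-13:00, 13:55-16:45, 16:55-17:00 (add 3h to convert from UTC-3).
Kavya in UTC: 09:00-13:10, 15:05-18:00 (subtract 3h to convert from UTC+3).
Finn in UTC: 09:25-10:45, 11:05-16:55, 17:55-18:00 (subtract 3h to convert from UTC+3).
Divya in UTC: 09:25-12:45, 14:55-17:00 (add 3h to convert from UTC-3).
Alice ∩ Kavya: 09:45-13:00, 15:05-16:45, 16:55-17:00.
Alice ∩ Kavya ∩ Finn: 09:45-10:45, 11:05-13:00, 15:05-16:45.
Alice ∩ Kavya ∩ Finn ∩ Divya: 09:45-10:45, 11:05-12:45, 15:05-16:45.
Those are the intersection windows.
Summing the common windows: 60 + 100 + 100 = 260 minutes.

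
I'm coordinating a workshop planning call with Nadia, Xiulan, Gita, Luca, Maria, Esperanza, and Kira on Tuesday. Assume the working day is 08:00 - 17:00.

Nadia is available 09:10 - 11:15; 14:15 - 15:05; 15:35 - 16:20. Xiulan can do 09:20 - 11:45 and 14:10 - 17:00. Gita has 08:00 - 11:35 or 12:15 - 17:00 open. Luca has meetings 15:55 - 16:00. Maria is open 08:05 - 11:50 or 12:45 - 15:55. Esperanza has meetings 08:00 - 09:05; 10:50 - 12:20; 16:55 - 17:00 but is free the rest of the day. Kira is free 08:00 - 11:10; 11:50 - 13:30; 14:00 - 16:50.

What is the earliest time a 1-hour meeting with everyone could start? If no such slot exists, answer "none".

Nadia free: 09:10-11:15, 14:15-15:05, 15:35-16:20.
Xiulan free: 09:20-11:45, 14:10-17:00.
Gita free: 08:00-11:35, 12:15-17:00.
Luca free: 08:00-15:55, 16:00-17:00 (invert busy blocks within the working day).
Maria free: 08:05-11:50, 12:45-15:55.
Esperanza free: 09:05-10:50, 12:20-16:55 (invert busy blocks within the working day).
Kira free: 08:00-11:10, 11:50-13:30, 14:00-16:50.
Nadia ∩ Xiulan: 09:20-11:15, 14:15-15:05, 15:35-16:20.
Nadia ∩ Xiulan ∩ Gita: 09:20-11:15, 14:15-15:05, 15:35-16:20.
Nadia ∩ Xiulan ∩ Gita ∩ Luca: 09:20-11:15, 14:15-15:05, 15:35-15:55, 16:00-16:20.
Nadia ∩ Xiulan ∩ Gita ∩ Luca ∩ Maria: 09:20-11:15, 14:15-15:05, 15:35-15:55.
Nadia ∩ Xiulan ∩ Gita ∩ Luca ∩ Maria ∩ Esperanza: 09:20-10:50, 14:15-15:05, 15:35-15:55.
Nadia ∩ Xiulan ∩ Gita ∩ Luca ∩ Maria ∩ Esperanza ∩ Kira: 09:20-10:50, 14:15-15:05, 15:35-15:55.
Those are the intersection windows.
The first common window of at least 60 minutes is 09:20-10:50, so the earliest start is 09:20.

09:20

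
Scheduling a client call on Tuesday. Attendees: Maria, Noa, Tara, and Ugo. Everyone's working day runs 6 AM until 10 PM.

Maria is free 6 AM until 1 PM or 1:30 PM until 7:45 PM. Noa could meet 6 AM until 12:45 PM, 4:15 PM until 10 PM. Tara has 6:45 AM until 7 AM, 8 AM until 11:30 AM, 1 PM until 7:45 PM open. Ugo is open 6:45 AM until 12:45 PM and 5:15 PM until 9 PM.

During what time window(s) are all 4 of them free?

06:45-07:00, 08:00-11:30, 17:15-19:45

Maria ∩ Noa: 06:00-12:45, 16:15-19:45.
Maria ∩ Noa ∩ Tara: 06:45-07:00, 08:00-11:30, 16:15-19:45.
Maria ∩ Noa ∩ Tara ∩ Ugo: 06:45-07:00, 08:00-11:30, 17:15-19:45.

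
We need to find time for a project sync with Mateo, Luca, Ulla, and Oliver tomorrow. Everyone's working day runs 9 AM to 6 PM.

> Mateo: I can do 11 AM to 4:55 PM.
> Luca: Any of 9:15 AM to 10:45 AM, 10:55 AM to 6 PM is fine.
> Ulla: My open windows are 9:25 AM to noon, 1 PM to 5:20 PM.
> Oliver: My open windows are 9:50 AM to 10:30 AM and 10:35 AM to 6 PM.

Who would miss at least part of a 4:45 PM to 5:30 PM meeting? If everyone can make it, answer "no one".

Mateo, Ulla

Mateo: not fully free for 16:45-17:30. Luca: free for 16:45-17:30. Ulla: not fully free for 16:45-17:30. Oliver: free for 16:45-17:30.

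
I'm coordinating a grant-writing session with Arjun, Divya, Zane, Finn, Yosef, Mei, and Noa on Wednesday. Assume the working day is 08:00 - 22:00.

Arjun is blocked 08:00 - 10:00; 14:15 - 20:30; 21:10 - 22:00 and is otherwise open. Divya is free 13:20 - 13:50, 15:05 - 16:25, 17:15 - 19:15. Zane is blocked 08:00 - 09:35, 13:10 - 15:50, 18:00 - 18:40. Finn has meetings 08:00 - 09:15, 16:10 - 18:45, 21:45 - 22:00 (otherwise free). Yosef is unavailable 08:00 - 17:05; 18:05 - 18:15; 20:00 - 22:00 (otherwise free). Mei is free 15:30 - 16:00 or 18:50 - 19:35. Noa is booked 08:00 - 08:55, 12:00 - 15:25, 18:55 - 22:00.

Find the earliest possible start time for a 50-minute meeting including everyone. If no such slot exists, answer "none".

none

Arjun free: 10:00-14:15, 20:30-21:10 (invert busy blocks within the working day).
Divya free: 13:20-13:50, 15:05-16:25, 17:15-19:15.
Zane free: 09:35-13:10, 15:50-18:00, 18:40-22:00 (invert busy blocks within the working day).
Finn free: 09:15-16:10, 18:45-21:45 (invert busy blocks within the working day).
Yosef free: 17:05-18:05, 18:15-20:00 (invert busy blocks within the working day).
Mei free: 15:30-16:00, 18:50-19:35.
Noa free: 08:55-12:00, 15:25-18:55 (invert busy blocks within the working day).
Arjun ∩ Divya: 13:20-13:50.
Arjun ∩ Divya ∩ Zane: ∅.
Arjun ∩ Divya ∩ Zane ∩ Finn: ∅.
Arjun ∩ Divya ∩ Zane ∩ Finn ∩ Yosef: ∅.
Arjun ∩ Divya ∩ Zane ∩ Finn ∩ Yosef ∩ Mei: ∅.
Arjun ∩ Divya ∩ Zane ∩ Finn ∩ Yosef ∩ Mei ∩ Noa: ∅.
There is no time when everyone is free.
No common window is at least 50 minutes long.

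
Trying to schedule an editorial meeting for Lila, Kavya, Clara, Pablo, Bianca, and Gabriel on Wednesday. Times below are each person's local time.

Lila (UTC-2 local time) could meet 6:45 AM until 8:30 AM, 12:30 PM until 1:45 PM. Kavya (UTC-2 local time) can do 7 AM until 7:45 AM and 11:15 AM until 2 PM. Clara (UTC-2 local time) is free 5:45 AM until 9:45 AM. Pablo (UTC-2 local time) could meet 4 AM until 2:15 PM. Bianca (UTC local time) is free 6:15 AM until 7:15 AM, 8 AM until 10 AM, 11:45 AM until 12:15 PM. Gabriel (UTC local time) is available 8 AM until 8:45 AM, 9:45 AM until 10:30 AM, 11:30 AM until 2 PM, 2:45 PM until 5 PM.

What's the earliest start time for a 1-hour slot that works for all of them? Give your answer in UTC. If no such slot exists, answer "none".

Lila in UTC: 08:45-10:30, 14:30-15:45 (add 2h to convert from UTC-2).
Kavya in UTC: 09:00-09:45, 13:15-16:00 (add 2h to convert from UTC-2).
Clara in UTC: 07:45-11:45 (add 2h to convert from UTC-2).
Pablo in UTC: 06:00-16:15 (add 2h to convert from UTC-2).
Bianca in UTC: 06:15-07:15, 08:00-10:00, 11:45-12:15.
Gabriel in UTC: 08:00-08:45, 09:45-10:30, 11:30-14:00, 14:45-17:00.
Lila ∩ Kavya: 09:00-09:45, 14:30-15:45.
Lila ∩ Kavya ∩ Clara: 09:00-09:45.
Lila ∩ Kavya ∩ Clara ∩ Pablo: 09:00-09:45.
Lila ∩ Kavya ∩ Clara ∩ Pablo ∩ Bianca: 09:00-09:45.
Lila ∩ Kavya ∩ Clara ∩ Pablo ∩ Bianca ∩ Gabriel: ∅.
There is no time when everyone is free.
No common window is at least 60 minutes long.

none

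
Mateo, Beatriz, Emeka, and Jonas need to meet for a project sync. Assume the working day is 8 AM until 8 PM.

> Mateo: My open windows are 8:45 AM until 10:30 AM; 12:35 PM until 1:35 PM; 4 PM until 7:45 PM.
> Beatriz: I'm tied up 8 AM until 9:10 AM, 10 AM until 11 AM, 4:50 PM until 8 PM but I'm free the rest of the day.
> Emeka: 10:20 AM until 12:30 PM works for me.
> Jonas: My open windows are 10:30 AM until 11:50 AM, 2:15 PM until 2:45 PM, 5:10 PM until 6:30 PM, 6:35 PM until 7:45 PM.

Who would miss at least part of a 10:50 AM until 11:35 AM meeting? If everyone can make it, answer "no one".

Mateo free: 08:45-10:30, 12:35-13:35, 16:00-19:45.
Beatriz free: 09:10-10:00, 11:00-16:50 (invert busy blocks within the working day).
Emeka free: 10:20-12:30.
Jonas free: 10:30-11:50, 14:15-14:45, 17:10-18:30, 18:35-19:45.
Mateo: not fully free for 10:50-11:35. Beatriz: not fully free for 10:50-11:35. Emeka: free for 10:50-11:35. Jonas: free for 10:50-11:35.

Beatriz, Mateo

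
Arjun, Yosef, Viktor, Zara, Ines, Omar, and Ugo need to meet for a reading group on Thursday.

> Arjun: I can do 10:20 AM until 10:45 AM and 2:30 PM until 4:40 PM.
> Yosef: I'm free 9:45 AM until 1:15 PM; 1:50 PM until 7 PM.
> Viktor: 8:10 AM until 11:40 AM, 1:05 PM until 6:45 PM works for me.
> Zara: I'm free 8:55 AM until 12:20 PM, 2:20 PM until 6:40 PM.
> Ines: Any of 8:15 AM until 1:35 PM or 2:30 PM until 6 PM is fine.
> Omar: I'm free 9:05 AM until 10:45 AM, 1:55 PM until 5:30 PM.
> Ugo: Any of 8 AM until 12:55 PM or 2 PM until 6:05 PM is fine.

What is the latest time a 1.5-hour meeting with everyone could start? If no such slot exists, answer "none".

Arjun ∩ Yosef: 10:20-10:45, 14:30-16:40.
Arjun ∩ Yosef ∩ Viktor: 10:20-10:45, 14:30-16:40.
Arjun ∩ Yosef ∩ Viktor ∩ Zara: 10:20-10:45, 14:30-16:40.
Arjun ∩ Yosef ∩ Viktor ∩ Zara ∩ Ines: 10:20-10:45, 14:30-16:40.
Arjun ∩ Yosef ∩ Viktor ∩ Zara ∩ Ines ∩ Omar: 10:20-10:45, 14:30-16:40.
Arjun ∩ Yosef ∩ Viktor ∩ Zara ∩ Ines ∩ Omar ∩ Ugo: 10:20-10:45, 14:30-16:40.
The last common window of at least 90 minutes is 14:30-16:40; a 90-minute meeting can start as late as 15:10 and still end by 16:40.

15:10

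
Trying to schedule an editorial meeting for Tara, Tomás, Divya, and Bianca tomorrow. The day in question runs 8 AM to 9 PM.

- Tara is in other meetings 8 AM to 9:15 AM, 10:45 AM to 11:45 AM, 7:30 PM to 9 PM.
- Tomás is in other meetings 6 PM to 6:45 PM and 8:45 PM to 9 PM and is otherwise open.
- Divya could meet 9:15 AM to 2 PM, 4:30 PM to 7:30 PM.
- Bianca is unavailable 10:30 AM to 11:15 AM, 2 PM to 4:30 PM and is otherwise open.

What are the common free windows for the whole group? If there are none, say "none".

09:15-10:30, 11:45-14:00, 16:30-18:00, 18:45-19:30

Tara free: 09:15-10:45, 11:45-19:30 (invert busy blocks within the working day).
Tomás free: 08:00-18:00, 18:45-20:45 (invert busy blocks within the working day).
Divya free: 09:15-14:00, 16:30-19:30.
Bianca free: 08:00-10:30, 11:15-14:00, 16:30-21:00 (invert busy blocks within the working day).
Tara ∩ Tomás: 09:15-10:45, 11:45-18:00, 18:45-19:30.
Tara ∩ Tomás ∩ Divya: 09:15-10:45, 11:45-14:00, 16:30-18:00, 18:45-19:30.
Tara ∩ Tomás ∩ Divya ∩ Bianca: 09:15-10:30, 11:45-14:00, 16:30-18:00, 18:45-19:30.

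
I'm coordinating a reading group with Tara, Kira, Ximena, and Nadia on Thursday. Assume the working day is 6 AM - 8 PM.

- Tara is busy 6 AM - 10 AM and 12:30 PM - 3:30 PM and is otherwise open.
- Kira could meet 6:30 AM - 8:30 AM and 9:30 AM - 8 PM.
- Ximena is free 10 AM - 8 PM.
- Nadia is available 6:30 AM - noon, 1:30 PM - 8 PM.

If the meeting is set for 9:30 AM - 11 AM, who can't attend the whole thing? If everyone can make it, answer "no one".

Tara free: 10:00-12:30, 15:30-20:00 (invert busy blocks within the working day).
Kira free: 06:30-08:30, 09:30-20:00.
Ximena free: 10:00-20:00.
Nadia free: 06:30-12:00, 13:30-20:00.
Tara: not fully free for 09:30-11:00. Kira: free for 09:30-11:00. Ximena: not fully free for 09:30-11:00. Nadia: free for 09:30-11:00.

Tara, Ximena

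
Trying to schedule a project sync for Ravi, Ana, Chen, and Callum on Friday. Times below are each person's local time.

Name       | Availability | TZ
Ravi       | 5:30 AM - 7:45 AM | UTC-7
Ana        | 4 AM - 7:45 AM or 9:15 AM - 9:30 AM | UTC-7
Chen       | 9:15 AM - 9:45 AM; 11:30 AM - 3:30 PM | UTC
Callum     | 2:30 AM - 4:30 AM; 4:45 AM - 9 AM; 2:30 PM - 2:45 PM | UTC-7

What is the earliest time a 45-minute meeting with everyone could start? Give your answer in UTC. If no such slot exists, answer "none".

Ravi in UTC: 12:30-14:45 (add 7h to convert from UTC-7).
Ana in UTC: 11:00-14:45, 16:15-16:30 (add 7h to convert from UTC-7).
Chen in UTC: 09:15-09:45, 11:30-15:30.
Callum in UTC: 09:30-11:30, 11:45-16:00, 21:30-21:45 (add 7h to convert from UTC-7).
Ravi ∩ Ana: 12:30-14:45.
Ravi ∩ Ana ∩ Chen: 12:30-14:45.
Ravi ∩ Ana ∩ Chen ∩ Callum: 12:30-14:45.
Those are the intersection windows.
The first common window of at least 45 minutes is 12:30-14:45, so the earliest start is 12:30.

12:30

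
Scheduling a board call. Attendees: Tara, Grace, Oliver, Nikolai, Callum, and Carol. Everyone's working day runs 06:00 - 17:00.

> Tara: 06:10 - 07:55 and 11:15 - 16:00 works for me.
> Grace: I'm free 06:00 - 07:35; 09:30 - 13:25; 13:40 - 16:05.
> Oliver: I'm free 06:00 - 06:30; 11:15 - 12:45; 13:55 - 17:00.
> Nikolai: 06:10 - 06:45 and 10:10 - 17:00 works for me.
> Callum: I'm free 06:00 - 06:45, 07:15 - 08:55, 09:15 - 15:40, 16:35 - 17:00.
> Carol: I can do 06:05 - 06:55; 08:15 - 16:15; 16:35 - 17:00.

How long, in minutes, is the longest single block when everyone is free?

Tara ∩ Grace: 06:10-07:35, 11:15-13:25, 13:40-16:00.
Tara ∩ Grace ∩ Oliver: 06:10-06:30, 11:15-12:45, 13:55-16:00.
Tara ∩ Grace ∩ Oliver ∩ Nikolai: 06:10-06:30, 11:15-12:45, 13:55-16:00.
Tara ∩ Grace ∩ Oliver ∩ Nikolai ∩ Callum: 06:10-06:30, 11:15-12:45, 13:55-15:40.
Tara ∩ Grace ∩ Oliver ∩ Nikolai ∩ Callum ∩ Carol: 06:10-06:30, 11:15-12:45, 13:55-15:40.
Those are the intersection windows.
The longest is 13:55-15:40 at 105 minutes.

105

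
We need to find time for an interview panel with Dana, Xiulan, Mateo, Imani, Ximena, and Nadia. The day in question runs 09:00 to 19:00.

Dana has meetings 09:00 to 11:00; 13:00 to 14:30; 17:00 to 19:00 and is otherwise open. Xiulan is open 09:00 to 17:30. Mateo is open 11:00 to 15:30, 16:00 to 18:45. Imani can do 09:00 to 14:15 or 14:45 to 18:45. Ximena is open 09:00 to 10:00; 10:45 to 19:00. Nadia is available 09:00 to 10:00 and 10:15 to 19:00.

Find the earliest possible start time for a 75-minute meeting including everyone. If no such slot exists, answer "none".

Dana free: 11:00-13:00, 14:30-17:00 (invert busy blocks within the working day).
Xiulan free: 09:00-17:30.
Mateo free: 11:00-15:30, 16:00-18:45.
Imani free: 09:00-14:15, 14:45-18:45.
Ximena free: 09:00-10:00, 10:45-19:00.
Nadia free: 09:00-10:00, 10:15-19:00.
Dana ∩ Xiulan: 11:00-13:00, 14:30-17:00.
Dana ∩ Xiulan ∩ Mateo: 11:00-13:00, 14:30-15:30, 16:00-17:00.
Dana ∩ Xiulan ∩ Mateo ∩ Imani: 11:00-13:00, 14:45-15:30, 16:00-17:00.
Dana ∩ Xiulan ∩ Mateo ∩ Imani ∩ Ximena: 11:00-13:00, 14:45-15:30, 16:00-17:00.
Dana ∩ Xiulan ∩ Mateo ∩ Imani ∩ Ximena ∩ Nadia: 11:00-13:00, 14:45-15:30, 16:00-17:00.
The first common window of at least 75 minutes is 11:00-13:00, so the earliest start is 11:00.

11:00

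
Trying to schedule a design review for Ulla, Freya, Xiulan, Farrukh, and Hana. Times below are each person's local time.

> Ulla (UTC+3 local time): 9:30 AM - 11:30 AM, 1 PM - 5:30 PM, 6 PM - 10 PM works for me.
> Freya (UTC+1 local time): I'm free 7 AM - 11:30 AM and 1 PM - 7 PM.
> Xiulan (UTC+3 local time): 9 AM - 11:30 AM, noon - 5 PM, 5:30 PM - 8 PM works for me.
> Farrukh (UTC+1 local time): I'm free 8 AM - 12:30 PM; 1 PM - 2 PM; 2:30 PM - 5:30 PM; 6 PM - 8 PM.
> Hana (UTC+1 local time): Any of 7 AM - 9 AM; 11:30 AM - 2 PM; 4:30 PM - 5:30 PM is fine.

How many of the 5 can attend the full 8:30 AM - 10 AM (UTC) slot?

2

Ulla in UTC: 06:30-08:30, 10:00-14:30, 15:00-19:00 (subtract 3h to convert from UTC+3).
Freya in UTC: 06:00-10:30, 12:00-18:00 (subtract 1h to convert from UTC+1).
Xiulan in UTC: 06:00-08:30, 09:00-14:00, 14:30-17:00 (subtract 3h to convert from UTC+3).
Farrukh in UTC: 07:00-11:30, 12:00-13:00, 13:30-16:30, 17:00-19:00 (subtract 1h to convert from UTC+1).
Hana in UTC: 06:00-08:00, 10:30-13:00, 15:30-16:30 (subtract 1h to convert from UTC+1).
Freya and Farrukh can make the full 08:30-10:00 slot — that's 2.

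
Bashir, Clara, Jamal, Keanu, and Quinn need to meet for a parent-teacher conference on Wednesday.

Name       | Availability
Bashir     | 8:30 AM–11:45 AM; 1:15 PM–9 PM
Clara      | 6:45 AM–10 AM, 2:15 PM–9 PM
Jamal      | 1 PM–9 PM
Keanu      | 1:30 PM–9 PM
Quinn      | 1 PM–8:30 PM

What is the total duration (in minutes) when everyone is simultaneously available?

Bashir ∩ Clara: 08:30-10:00, 14:15-21:00.
Bashir ∩ Clara ∩ Jamal: 14:15-21:00.
Bashir ∩ Clara ∩ Jamal ∩ Keanu: 14:15-21:00.
Bashir ∩ Clara ∩ Jamal ∩ Keanu ∩ Quinn: 14:15-20:30.
That's a single block of 375 minutes.

375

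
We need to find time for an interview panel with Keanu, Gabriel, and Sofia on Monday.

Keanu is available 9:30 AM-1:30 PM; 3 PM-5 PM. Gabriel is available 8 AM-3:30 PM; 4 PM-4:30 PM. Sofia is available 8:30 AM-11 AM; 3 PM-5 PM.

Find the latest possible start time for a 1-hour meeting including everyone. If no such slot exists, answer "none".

10:00

Keanu ∩ Gabriel: 09:30-13:30, 15:00-15:30, 16:00-16:30.
Keanu ∩ Gabriel ∩ Sofia: 09:30-11:00, 15:00-15:30, 16:00-16:30.
The last common window of at least 60 minutes is 09:30-11:00; a 60-minute meeting can start as late as 10:00 and still end by 11:00.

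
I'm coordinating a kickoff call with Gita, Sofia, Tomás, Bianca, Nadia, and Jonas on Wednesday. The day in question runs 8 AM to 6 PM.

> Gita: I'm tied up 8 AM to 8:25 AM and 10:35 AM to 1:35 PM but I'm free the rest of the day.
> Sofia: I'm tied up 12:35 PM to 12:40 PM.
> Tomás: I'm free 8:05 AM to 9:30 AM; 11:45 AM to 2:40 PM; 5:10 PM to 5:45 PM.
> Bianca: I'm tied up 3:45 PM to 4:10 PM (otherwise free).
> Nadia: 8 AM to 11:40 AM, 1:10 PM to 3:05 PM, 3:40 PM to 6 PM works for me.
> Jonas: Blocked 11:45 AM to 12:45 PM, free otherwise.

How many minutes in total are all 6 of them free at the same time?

165

Gita free: 08:25-10:35, 13:35-18:00 (invert busy blocks within the working day).
Sofia free: 08:00-12:35, 12:40-18:00 (invert busy blocks within the working day).
Tomás free: 08:05-09:30, 11:45-14:40, 17:10-17:45.
Bianca free: 08:00-15:45, 16:10-18:00 (invert busy blocks within the working day).
Nadia free: 08:00-11:40, 13:10-15:05, 15:40-18:00.
Jonas free: 08:00-11:45, 12:45-18:00 (invert busy blocks within the working day).
Gita ∩ Sofia: 08:25-10:35, 13:35-18:00.
Gita ∩ Sofia ∩ Tomás: 08:25-09:30, 13:35-14:40, 17:10-17:45.
Gita ∩ Sofia ∩ Tomás ∩ Bianca: 08:25-09:30, 13:35-14:40, 17:10-17:45.
Gita ∩ Sofia ∩ Tomás ∩ Bianca ∩ Nadia: 08:25-09:30, 13:35-14:40, 17:10-17:45.
Gita ∩ Sofia ∩ Tomás ∩ Bianca ∩ Nadia ∩ Jonas: 08:25-09:30, 13:35-14:40, 17:10-17:45.
Summing the common windows: 65 + 65 + 35 = 165 minutes.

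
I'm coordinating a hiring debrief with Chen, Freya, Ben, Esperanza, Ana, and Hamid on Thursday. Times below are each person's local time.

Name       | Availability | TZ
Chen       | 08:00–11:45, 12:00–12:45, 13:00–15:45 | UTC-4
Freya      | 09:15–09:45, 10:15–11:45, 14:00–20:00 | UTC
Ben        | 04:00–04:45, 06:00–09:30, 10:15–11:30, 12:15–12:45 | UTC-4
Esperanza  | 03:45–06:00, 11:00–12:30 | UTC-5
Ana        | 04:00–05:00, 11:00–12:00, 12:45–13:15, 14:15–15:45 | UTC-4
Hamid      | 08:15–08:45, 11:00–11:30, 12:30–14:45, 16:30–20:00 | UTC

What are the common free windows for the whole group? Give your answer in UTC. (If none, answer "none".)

none

Chen in UTC: 12:00-15:45, 16:00-16:45, 17:00-19:45 (add 4h to convert from UTC-4).
Freya in UTC: 09:15-09:45, 10:15-11:45, 14:00-20:00.
Ben in UTC: 08:00-08:45, 10:00-13:30, 14:15-15:30, 16:15-16:45 (add 4h to convert from UTC-4).
Esperanza in UTC: 08:45-11:00, 16:00-17:30 (add 5h to convert from UTC-5).
Ana in UTC: 08:00-09:00, 15:00-16:00, 16:45-17:15, 18:15-19:45 (add 4h to convert from UTC-4).
Hamid in UTC: 08:15-08:45, 11:00-11:30, 12:30-14:45, 16:30-20:00.
Chen ∩ Freya: 14:00-15:45, 16:00-16:45, 17:00-19:45.
Chen ∩ Freya ∩ Ben: 14:15-15:30, 16:15-16:45.
Chen ∩ Freya ∩ Ben ∩ Esperanza: 16:15-16:45.
Chen ∩ Freya ∩ Ben ∩ Esperanza ∩ Ana: ∅.
Chen ∩ Freya ∩ Ben ∩ Esperanza ∩ Ana ∩ Hamid: ∅.
There is no time when everyone is free.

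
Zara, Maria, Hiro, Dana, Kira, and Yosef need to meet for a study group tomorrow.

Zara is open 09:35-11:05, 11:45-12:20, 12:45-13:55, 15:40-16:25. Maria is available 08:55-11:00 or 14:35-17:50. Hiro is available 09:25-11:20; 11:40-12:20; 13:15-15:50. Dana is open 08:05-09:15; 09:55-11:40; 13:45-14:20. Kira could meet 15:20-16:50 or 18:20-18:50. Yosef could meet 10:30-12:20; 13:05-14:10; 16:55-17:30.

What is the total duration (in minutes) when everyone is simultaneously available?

0

Zara ∩ Maria: 09:35-11:00, 15:40-16:25.
Zara ∩ Maria ∩ Hiro: 09:35-11:00, 15:40-15:50.
Zara ∩ Maria ∩ Hiro ∩ Dana: 09:55-11:00.
Zara ∩ Maria ∩ Hiro ∩ Dana ∩ Kira: ∅.
Zara ∩ Maria ∩ Hiro ∩ Dana ∩ Kira ∩ Yosef: ∅.
There is no time when everyone is free.
There is no common window, so the total is 0 minutes.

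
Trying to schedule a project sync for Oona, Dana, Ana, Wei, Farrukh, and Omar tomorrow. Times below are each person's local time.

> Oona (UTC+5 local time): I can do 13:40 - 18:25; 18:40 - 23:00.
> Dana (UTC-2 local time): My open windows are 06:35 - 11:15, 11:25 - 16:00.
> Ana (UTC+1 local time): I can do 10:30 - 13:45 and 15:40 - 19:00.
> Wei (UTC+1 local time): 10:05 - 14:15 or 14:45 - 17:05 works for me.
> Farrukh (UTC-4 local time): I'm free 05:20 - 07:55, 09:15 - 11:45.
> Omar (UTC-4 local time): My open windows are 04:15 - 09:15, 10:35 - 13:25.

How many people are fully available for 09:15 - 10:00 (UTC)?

4

Oona in UTC: 08:40-13:25, 13:40-18:00 (subtract 5h to convert from UTC+5).
Dana in UTC: 08:35-13:15, 13:25-18:00 (add 2h to convert from UTC-2).
Ana in UTC: 09:30-12:45, 14:40-18:00 (subtract 1h to convert from UTC+1).
Wei in UTC: 09:05-13:15, 13:45-16:05 (subtract 1h to convert from UTC+1).
Farrukh in UTC: 09:20-11:55, 13:15-15:45 (add 4h to convert from UTC-4).
Omar in UTC: 08:15-13:15, 14:35-17:25 (add 4h to convert from UTC-4).
Oona, Dana, Wei, and Omar can make the full 09:15-10:00 slot — that's 4.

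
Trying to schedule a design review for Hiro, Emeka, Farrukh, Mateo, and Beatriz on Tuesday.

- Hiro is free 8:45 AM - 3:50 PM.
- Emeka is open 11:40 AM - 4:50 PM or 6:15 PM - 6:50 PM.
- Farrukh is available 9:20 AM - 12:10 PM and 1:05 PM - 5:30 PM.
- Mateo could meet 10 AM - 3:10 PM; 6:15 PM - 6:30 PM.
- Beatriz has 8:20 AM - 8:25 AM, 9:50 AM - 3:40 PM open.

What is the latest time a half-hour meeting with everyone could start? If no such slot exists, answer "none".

Hiro ∩ Emeka: 11:40-15:50.
Hiro ∩ Emeka ∩ Farrukh: 11:40-12:10, 13:05-15:50.
Hiro ∩ Emeka ∩ Farrukh ∩ Mateo: 11:40-12:10, 13:05-15:10.
Hiro ∩ Emeka ∩ Farrukh ∩ Mateo ∩ Beatriz: 11:40-12:10, 13:05-15:10.
The last common window of at least 30 minutes is 13:05-15:10; a 30-minute meeting can start as late as 14:40 and still end by 15:10.

14:40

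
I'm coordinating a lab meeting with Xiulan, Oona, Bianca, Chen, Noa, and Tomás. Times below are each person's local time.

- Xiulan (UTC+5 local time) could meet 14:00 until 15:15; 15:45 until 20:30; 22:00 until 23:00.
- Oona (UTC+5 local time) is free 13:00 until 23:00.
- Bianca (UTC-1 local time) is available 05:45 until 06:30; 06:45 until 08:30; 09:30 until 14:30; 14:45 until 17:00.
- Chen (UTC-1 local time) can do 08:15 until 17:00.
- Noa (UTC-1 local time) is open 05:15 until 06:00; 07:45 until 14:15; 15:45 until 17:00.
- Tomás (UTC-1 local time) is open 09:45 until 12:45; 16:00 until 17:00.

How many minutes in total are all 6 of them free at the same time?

240

Xiulan in UTC: 09:00-10:15, 10:45-15:30, 17:00-18:00 (subtract 5h to convert from UTC+5).
Oona in UTC: 08:00-18:00 (subtract 5h to convert from UTC+5).
Bianca in UTC: 06:45-07:30, 07:45-09:30, 10:30-15:30, 15:45-18:00 (add 1h to convert from UTC-1).
Chen in UTC: 09:15-18:00 (add 1h to convert from UTC-1).
Noa in UTC: 06:15-07:00, 08:45-15:15, 16:45-18:00 (add 1h to convert from UTC-1).
Tomás in UTC: 10:45-13:45, 17:00-18:00 (add 1h to convert from UTC-1).
Xiulan ∩ Oona: 09:00-10:15, 10:45-15:30, 17:00-18:00.
Xiulan ∩ Oona ∩ Bianca: 09:00-09:30, 10:45-15:30, 17:00-18:00.
Xiulan ∩ Oona ∩ Bianca ∩ Chen: 09:15-09:30, 10:45-15:30, 17:00-18:00.
Xiulan ∩ Oona ∩ Bianca ∩ Chen ∩ Noa: 09:15-09:30, 10:45-15:15, 17:00-18:00.
Xiulan ∩ Oona ∩ Bianca ∩ Chen ∩ Noa ∩ Tomás: 10:45-13:45, 17:00-18:00.
Summing the common windows: 180 + 60 = 240 minutes.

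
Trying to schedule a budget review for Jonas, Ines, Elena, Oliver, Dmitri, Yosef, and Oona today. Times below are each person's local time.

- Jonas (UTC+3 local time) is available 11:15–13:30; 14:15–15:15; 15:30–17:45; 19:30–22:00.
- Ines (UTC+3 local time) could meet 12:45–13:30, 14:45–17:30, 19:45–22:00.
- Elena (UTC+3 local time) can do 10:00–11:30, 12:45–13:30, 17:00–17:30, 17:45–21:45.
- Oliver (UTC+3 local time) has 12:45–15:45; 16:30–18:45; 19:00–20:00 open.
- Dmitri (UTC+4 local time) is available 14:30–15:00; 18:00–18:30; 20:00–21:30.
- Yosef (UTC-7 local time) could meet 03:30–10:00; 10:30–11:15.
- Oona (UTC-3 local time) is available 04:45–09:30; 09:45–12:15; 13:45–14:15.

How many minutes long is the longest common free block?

Jonas in UTC: 08:15-10:30, 11:15-12:15, 12:30-14:45, 16:30-19:00 (subtract 3h to convert from UTC+3).
Ines in UTC: 09:45-10:30, 11:45-14:30, 16:45-19:00 (subtract 3h to convert from UTC+3).
Elena in UTC: 07:00-08:30, 09:45-10:30, 14:00-14:30, 14:45-18:45 (subtract 3h to convert from UTC+3).
Oliver in UTC: 09:45-12:45, 13:30-15:45, 16:00-17:00 (subtract 3h to convert from UTC+3).
Dmitri in UTC: 10:30-11:00, 14:00-14:30, 16:00-17:30 (subtract 4h to convert from UTC+4).
Yosef in UTC: 10:30-17:00, 17:30-18:15 (add 7h to convert from UTC-7).
Oona in UTC: 07:45-12:30, 12:45-15:15, 16:45-17:15 (add 3h to convert from UTC-3).
Jonas ∩ Ines: 09:45-10:30, 11:45-12:15, 12:30-14:30, 16:45-19:00.
Jonas ∩ Ines ∩ Elena: 09:45-10:30, 14:00-14:30, 16:45-18:45.
Jonas ∩ Ines ∩ Elena ∩ Oliver: 09:45-10:30, 14:00-14:30, 16:45-17:00.
Jonas ∩ Ines ∩ Elena ∩ Oliver ∩ Dmitri: 14:00-14:30, 16:45-17:00.
Jonas ∩ Ines ∩ Elena ∩ Oliver ∩ Dmitri ∩ Yosef: 14:00-14:30, 16:45-17:00.
Jonas ∩ Ines ∩ Elena ∩ Oliver ∩ Dmitri ∩ Yosef ∩ Oona: 14:00-14:30, 16:45-17:00.
The longest is 14:00-14:30 at 30 minutes.

30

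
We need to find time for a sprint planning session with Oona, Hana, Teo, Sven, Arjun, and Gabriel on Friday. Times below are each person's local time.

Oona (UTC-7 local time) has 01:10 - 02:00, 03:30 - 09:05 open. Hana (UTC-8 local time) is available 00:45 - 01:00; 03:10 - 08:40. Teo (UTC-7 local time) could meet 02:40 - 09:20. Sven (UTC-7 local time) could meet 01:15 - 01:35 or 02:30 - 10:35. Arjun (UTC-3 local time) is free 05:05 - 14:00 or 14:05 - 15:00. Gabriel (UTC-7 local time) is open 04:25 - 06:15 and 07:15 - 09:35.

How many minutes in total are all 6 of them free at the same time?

Oona in UTC: 08:10-09:00, 10:30-16:05 (add 7h to convert from UTC-7).
Hana in UTC: 08:45-09:00, 11:10-16:40 (add 8h to convert from UTC-8).
Teo in UTC: 09:40-16:20 (add 7h to convert from UTC-7).
Sven in UTC: 08:15-08:35, 09:30-17:35 (add 7h to convert from UTC-7).
Arjun in UTC: 08:05-17:00, 17:05-18:00 (add 3h to convert from UTC-3).
Gabriel in UTC: 11:25-13:15, 14:15-16:35 (add 7h to convert from UTC-7).
Oona ∩ Hana: 08:45-09:00, 11:10-16:05.
Oona ∩ Hana ∩ Teo: 11:10-16:05.
Oona ∩ Hana ∩ Teo ∩ Sven: 11:10-16:05.
Oona ∩ Hana ∩ Teo ∩ Sven ∩ Arjun: 11:10-16:05.
Oona ∩ Hana ∩ Teo ∩ Sven ∩ Arjun ∩ Gabriel: 11:25-13:15, 14:15-16:05.
So the common availability across everyone is 11:25-13:15, 14:15-16:05.
Summing the common windows: 110 + 110 = 220 minutes.

220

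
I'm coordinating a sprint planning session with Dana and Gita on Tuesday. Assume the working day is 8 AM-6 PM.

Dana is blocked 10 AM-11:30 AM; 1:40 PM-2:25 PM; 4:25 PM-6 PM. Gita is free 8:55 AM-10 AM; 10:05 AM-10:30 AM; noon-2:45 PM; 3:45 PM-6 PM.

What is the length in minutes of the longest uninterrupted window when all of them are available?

100

Dana free: 08:00-10:00, 11:30-13:40, 14:25-16:25 (invert busy blocks within the working day).
Gita free: 08:55-10:00, 10:05-10:30, 12:00-14:45, 15:45-18:00.
Dana ∩ Gita: 08:55-10:00, 12:00-13:40, 14:25-14:45, 15:45-16:25.
The longest is 12:00-13:40 at 100 minutes.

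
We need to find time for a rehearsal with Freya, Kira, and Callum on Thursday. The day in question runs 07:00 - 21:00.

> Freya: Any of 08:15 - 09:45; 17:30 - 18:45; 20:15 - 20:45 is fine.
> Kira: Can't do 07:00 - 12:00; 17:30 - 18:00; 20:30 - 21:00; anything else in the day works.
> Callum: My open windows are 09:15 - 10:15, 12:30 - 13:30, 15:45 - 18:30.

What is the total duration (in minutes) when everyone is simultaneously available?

30

Freya free: 08:15-09:45, 17:30-18:45, 20:15-20:45.
Kira free: 12:00-17:30, 18:00-20:30 (invert busy blocks within the working day).
Callum free: 09:15-10:15, 12:30-13:30, 15:45-18:30.
Freya ∩ Kira: 18:00-18:45, 20:15-20:30.
Freya ∩ Kira ∩ Callum: 18:00-18:30.
That's a single block of 30 minutes.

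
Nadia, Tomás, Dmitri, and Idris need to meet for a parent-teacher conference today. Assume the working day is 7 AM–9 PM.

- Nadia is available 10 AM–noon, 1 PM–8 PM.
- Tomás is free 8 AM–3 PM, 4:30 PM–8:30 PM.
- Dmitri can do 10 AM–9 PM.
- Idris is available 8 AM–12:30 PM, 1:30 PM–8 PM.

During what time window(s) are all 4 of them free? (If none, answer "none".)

10:00-12:00, 13:30-15:00, 16:30-20:00

Nadia ∩ Tomás: 10:00-12:00, 13:00-15:00, 16:30-20:00.
Nadia ∩ Tomás ∩ Dmitri: 10:00-12:00, 13:00-15:00, 16:30-20:00.
Nadia ∩ Tomás ∩ Dmitri ∩ Idris: 10:00-12:00, 13:30-15:00, 16:30-20:00.
So the common availability across everyone is 10:00-12:00, 13:30-15:00, 16:30-20:00.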